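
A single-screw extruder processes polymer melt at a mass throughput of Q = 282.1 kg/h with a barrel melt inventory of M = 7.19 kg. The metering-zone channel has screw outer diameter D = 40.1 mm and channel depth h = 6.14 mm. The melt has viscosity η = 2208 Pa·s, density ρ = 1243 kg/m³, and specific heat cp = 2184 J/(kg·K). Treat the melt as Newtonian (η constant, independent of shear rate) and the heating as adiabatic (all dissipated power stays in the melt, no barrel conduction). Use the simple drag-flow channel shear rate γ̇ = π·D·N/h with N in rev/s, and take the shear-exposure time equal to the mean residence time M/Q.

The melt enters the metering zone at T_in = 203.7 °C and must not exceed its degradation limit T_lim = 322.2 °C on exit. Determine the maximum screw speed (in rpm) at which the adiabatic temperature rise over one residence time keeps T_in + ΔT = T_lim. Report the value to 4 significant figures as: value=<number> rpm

Throughput in SI: Q_s = 282.1 kg/h ÷ 3600 s/h = 0.0783611 kg/s
t_res = M / Q_s = 7.19 ÷ 0.0783611 = 91.7547 s
Geometry in SI: D = 40.1 mm → 0.0401 m, h = 6.14 mm → 0.00614 m
Allowable rise: ΔT_a = T_lim − T_in = 322.2 − 203.7 = 118.5 K
γ̇_max² = ΔT_a·ρ·cp / (η·t_res) = [118.5 × 1243 × 2184] / [2208 × 91.7547] = 1587.87 s⁻²
Take the square root: γ̇_max = √(1587.87) = 39.8481 s⁻¹
N_max = γ̇_max·h / (π·D) = 39.8481 · 0.00614 / (π · 0.0401) = 1.94214 rev/s = 116.529 rpm

value=116.5 rpm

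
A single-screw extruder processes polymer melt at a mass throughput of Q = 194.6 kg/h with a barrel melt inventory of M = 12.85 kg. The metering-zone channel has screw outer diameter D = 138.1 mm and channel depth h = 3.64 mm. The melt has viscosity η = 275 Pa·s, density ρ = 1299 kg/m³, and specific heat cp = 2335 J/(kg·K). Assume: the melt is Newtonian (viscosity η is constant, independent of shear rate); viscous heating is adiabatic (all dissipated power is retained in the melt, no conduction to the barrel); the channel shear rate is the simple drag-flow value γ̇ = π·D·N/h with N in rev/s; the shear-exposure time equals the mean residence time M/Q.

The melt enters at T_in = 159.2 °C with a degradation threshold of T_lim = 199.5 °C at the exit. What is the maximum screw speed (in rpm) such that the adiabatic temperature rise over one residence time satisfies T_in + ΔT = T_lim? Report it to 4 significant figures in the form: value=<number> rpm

value=21.77 rpm

Q_s = Q / 3600 = 194.6 / 3600 = 0.0540556 kg/s
t_res = M / Q_s = 12.85 ÷ 0.0540556 = 237.718 s
Convert to metres: D = 0.1381 m, h = 0.00364 m
ΔT_a = T_lim − T_in = 199.5 − 159.2 = 40.3 K
Invert ΔT = ηγ̇²t_res/(ρcp) for γ̇: γ̇_max² = ΔT_a ρ cp / (η t_res) = 40.3·1299·2335 / (275·237.718) = 1869.84 s⁻²
Take the square root: γ̇_max = √(1869.84) = 43.2417 s⁻¹
Solve γ̇ = πDN/h for N: N_max = γ̇_max·h/(π·D) = 43.2417 × 0.00364 / (π × 0.1381) = 0.362794 rev/s = 21.7677 rpm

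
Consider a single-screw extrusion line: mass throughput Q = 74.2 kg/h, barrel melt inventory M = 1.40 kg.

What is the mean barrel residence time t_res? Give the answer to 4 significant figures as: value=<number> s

value=67.92 s

Convert throughput: Q = 74.2 kg/h = 74.2/3600 = 0.0206111 kg/s
t_res = M / Q_s = 1.40 ÷ 0.0206111 = 67.9245 s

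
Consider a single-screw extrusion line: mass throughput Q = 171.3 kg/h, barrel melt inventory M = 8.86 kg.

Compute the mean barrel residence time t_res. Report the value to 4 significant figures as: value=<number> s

value=186.2 s

Throughput in SI: Q_s = 171.3 kg/h ÷ 3600 s/h = 0.0475833 kg/s
t_res = M / Q_s = 8.86 / 0.0475833 = 186.2 s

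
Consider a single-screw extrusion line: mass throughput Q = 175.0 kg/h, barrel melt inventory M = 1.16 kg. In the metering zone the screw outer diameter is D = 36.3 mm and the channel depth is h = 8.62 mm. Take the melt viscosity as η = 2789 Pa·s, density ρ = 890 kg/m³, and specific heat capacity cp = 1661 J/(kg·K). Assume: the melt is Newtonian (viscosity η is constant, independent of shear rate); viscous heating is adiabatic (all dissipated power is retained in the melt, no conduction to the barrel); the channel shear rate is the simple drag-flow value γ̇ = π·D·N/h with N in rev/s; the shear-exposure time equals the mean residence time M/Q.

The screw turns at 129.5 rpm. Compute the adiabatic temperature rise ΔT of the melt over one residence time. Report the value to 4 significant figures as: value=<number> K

value=36.71 K

Convert throughput: Q = 175.0 kg/h = 175.0/3600 = 0.0486111 kg/s
Mean residence time: t_res = M/Q_s = 1.16 kg / 0.0486111 kg/s = 23.8629 s
Geometry in metres: D = 36.3 mm → 0.0363 m, h = 8.62 mm → 0.00862 m; screw speed N = 129.5 rpm = 2.15833 rev/s
γ̇ = π D N / h = (π)(0.0363)(2.15833) / 0.00862 = 28.5541 s⁻¹
ΔT = η·γ̇²·t_res / (ρ·cp) = 2789 · (28.5541)² · 23.8629 / (890 · 1661) = 36.7068 K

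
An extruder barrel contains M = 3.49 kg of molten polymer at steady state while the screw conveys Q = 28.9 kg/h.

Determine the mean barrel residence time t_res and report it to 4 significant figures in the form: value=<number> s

value=434.7 s

Q_s = Q / 3600 = 28.9 / 3600 = 0.00802778 kg/s
t_res = M / Q_s = 3.49 / 0.00802778 = 434.74 s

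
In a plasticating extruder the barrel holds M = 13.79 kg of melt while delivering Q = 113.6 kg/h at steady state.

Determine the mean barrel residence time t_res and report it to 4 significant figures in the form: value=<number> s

value=437.0 s

Throughput in SI: Q_s = 113.6 kg/h ÷ 3600 s/h = 0.0315556 kg/s
t_res = M / Q_s = 13.79 ÷ 0.0315556 = 437.007 s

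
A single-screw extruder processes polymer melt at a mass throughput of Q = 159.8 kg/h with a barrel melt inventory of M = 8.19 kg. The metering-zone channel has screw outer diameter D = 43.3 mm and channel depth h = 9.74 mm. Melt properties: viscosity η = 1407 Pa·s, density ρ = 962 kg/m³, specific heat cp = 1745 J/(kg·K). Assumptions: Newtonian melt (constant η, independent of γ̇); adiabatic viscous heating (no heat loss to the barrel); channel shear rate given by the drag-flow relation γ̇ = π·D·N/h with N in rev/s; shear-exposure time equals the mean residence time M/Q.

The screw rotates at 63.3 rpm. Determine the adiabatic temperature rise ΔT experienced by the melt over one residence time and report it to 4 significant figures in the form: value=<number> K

value=33.57 K

Q_s = Q / 3600 = 159.8 / 3600 = 0.0443889 kg/s
t_res = M / Q_s = 8.19 / 0.0443889 = 184.506 s
Geometry in metres: D = 43.3 mm → 0.0433 m, h = 9.74 mm → 0.00974 m; screw speed N = 63.3 rpm = 1.055 rev/s
γ̇ = π·D·N / h = π · 0.0433 · 1.055 / 0.00974 = 14.7344 s⁻¹
ΔT = η·γ̇²·t_res / (ρ·cp) = 1407 · (14.7344)² · 184.506 / (962 · 1745) = 33.5734 K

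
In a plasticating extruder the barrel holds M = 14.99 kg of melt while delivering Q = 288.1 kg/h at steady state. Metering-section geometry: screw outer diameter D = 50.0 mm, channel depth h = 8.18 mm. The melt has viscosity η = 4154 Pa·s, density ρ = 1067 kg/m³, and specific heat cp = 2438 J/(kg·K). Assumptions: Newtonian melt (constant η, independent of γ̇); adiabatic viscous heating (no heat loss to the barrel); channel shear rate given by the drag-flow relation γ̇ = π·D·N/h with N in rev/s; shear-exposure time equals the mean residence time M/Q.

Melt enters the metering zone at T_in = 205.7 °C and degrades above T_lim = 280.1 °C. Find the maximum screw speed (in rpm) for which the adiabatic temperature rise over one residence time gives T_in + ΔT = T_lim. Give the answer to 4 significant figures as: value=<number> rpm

value=49.28 rpm

Q_s = Q / 3600 = 288.1 / 3600 = 0.0800278 kg/s
Mean residence time: t_res = M/Q_s = 14.99 kg / 0.0800278 kg/s = 187.31 s
Convert to metres: D = 0.05 m, h = 0.00818 m
ΔT_a = T_lim − T_in = 280.1 °C − 205.7 °C = 74.4 K
Invert ΔT = ηγ̇²t_res/(ρcp) for γ̇: γ̇_max² = ΔT_a ρ cp / (η t_res) = 74.4·1067·2438 / (4154·187.31) = 248.739 s⁻²
γ̇_max = sqrt(248.739) = 15.7715 s⁻¹
Solve γ̇ = πDN/h for N: N_max = γ̇_max·h/(π·D) = 15.7715 × 0.00818 / (π × 0.05) = 0.821307 rev/s = 49.2784 rpm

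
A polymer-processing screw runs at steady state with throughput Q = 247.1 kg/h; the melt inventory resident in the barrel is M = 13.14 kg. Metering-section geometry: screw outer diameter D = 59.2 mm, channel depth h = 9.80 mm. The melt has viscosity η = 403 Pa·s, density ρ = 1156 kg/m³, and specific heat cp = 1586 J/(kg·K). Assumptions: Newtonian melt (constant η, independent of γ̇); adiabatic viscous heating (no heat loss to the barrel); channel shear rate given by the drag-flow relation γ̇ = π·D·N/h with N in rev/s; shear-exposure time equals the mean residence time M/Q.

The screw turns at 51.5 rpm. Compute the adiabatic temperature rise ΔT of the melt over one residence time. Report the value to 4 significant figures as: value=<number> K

Convert throughput: Q = 247.1 kg/h = 247.1/3600 = 0.0686389 kg/s
Mean residence time: t_res = M/Q_s = 13.14 kg / 0.0686389 kg/s = 191.437 s
Geometry in metres: D = 59.2 mm → 0.0592 m, h = 9.80 mm → 0.0098 m; screw speed N = 51.5 rpm = 0.858333 rev/s
Shear rate: γ̇ = πDN/h = π·0.0592·0.858333/0.0098 = 16.2893 s⁻¹
ΔT = η·γ̇²·t_res/(ρ·cp) = [403 × 16.2893² × 191.437] / [1156 × 1586] = 11.1653 K

value=11.17 K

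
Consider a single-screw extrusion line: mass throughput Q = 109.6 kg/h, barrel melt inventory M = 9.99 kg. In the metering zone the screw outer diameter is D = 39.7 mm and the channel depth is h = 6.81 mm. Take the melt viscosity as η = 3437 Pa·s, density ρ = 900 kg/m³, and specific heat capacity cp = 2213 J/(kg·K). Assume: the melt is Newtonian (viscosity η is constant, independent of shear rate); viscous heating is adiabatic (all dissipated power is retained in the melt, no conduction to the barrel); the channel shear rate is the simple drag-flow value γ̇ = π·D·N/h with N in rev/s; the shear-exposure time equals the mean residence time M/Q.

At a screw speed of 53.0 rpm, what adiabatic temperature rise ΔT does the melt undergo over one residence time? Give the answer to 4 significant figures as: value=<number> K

value=148.2 K

Throughput in SI: Q_s = 109.6 kg/h ÷ 3600 s/h = 0.0304444 kg/s
t_res = M / Q_s = 9.99 ÷ 0.0304444 = 328.139 s
Geometry in metres: D = 39.7 mm → 0.0397 m, h = 6.81 mm → 0.00681 m; screw speed N = 53.0 rpm = 0.883333 rev/s
Shear rate: γ̇ = πDN/h = π·0.0397·0.883333/0.00681 = 16.1777 s⁻¹
ΔT = η·γ̇²·t_res / (ρ·cp) = 3437 · (16.1777)² · 328.139 / (900 · 2213) = 148.2 K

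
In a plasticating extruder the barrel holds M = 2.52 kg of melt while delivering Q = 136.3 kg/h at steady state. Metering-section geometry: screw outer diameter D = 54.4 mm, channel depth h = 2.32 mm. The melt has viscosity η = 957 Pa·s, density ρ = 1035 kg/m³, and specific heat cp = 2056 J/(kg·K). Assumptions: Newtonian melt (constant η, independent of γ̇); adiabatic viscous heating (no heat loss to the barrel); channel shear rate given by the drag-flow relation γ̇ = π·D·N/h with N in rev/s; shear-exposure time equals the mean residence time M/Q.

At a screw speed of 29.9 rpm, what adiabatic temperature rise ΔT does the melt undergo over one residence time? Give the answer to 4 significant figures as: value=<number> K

value=40.34 K

Convert throughput: Q = 136.3 kg/h = 136.3/3600 = 0.0378611 kg/s
t_res = M / Q_s = 2.52 ÷ 0.0378611 = 66.5591 s
Geometry in metres: D = 54.4 mm → 0.0544 m, h = 2.32 mm → 0.00232 m; screw speed N = 29.9 rpm = 0.498333 rev/s
Shear rate: γ̇ = πDN/h = π·0.0544·0.498333/0.00232 = 36.7097 s⁻¹
ΔT = η·γ̇²·t_res/(ρ·cp) = [957 × 36.7097² × 66.5591] / [1035 × 2056] = 40.3383 K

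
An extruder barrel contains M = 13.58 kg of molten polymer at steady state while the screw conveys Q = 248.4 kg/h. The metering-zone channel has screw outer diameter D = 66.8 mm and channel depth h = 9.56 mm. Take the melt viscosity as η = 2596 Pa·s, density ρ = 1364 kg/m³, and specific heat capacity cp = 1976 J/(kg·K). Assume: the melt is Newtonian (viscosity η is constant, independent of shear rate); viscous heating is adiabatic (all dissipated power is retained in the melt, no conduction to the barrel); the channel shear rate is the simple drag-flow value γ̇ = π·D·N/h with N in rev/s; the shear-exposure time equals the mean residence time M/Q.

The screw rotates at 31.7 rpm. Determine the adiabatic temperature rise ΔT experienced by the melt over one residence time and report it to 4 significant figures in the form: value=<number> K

value=25.50 K

Q_s = Q / 3600 = 248.4 / 3600 = 0.069 kg/s
Mean residence time: t_res = M/Q_s = 13.58 kg / 0.069 kg/s = 196.812 s
Convert to SI: D = 0.0668 m, h = 0.00956 m, N = 31.7/60 = 0.528333 rev/s
γ̇ = π D N / h = (π)(0.0668)(0.528333) / 0.00956 = 11.5978 s⁻¹
ΔT = η·γ̇²·t_res/(ρ·cp) = [2596 × 11.5978² × 196.812] / [1364 × 1976] = 25.498 K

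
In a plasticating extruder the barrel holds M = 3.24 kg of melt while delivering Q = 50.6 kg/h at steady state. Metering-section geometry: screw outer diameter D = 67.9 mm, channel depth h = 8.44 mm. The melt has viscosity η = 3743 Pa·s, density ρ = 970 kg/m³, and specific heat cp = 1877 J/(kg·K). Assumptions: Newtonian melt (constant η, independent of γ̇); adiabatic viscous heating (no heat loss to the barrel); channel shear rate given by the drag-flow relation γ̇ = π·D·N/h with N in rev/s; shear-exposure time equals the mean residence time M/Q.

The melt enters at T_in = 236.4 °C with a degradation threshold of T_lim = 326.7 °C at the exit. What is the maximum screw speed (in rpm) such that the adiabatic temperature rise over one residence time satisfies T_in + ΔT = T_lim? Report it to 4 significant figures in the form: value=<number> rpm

Q_s = Q / 3600 = 50.6 / 3600 = 0.0140556 kg/s
Mean residence time: t_res = M/Q_s = 3.24 kg / 0.0140556 kg/s = 230.514 s
Geometry in SI: D = 67.9 mm → 0.0679 m, h = 8.44 mm → 0.00844 m
Allowable rise: ΔT_a = T_lim − T_in = 326.7 − 236.4 = 90.3 K
γ̇_max² = ΔT_a·ρ·cp / (η·t_res) = [90.3 × 970 × 1877] / [3743 × 230.514] = 190.549 s⁻²
γ̇_max = √190.549 = 13.804 s⁻¹
N_max = γ̇_max h / (πD) = 13.804·0.00844/(π·0.0679) = 0.546168 rev/s → ×60 = 32.7701 rpm

value=32.77 rpm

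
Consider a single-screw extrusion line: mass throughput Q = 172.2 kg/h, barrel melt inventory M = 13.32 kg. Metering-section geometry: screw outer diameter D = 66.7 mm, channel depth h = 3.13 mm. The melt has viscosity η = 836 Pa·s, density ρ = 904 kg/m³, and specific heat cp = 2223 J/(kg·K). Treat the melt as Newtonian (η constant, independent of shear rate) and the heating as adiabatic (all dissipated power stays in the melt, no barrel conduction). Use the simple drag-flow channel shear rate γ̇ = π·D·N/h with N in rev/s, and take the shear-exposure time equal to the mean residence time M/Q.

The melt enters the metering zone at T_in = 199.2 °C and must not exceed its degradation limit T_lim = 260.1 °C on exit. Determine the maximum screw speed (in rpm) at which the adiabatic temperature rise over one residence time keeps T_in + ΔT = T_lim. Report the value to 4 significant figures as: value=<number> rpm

value=20.55 rpm

Throughput in SI: Q_s = 172.2 kg/h ÷ 3600 s/h = 0.0478333 kg/s
Mean residence time: t_res = M/Q_s = 13.32 kg / 0.0478333 kg/s = 278.467 s
D = 66.7 mm = 0.0667 m;  h = 3.13 mm = 0.00313 m
ΔT_a = T_lim − T_in = 260.1 °C − 199.2 °C = 60.9 K
γ̇_max² = ΔT_a·ρ·cp/(η·t_res) = 60.9·904·2223/(836·278.467) = 525.709 s⁻²
γ̇_max = sqrt(525.709) = 22.9283 s⁻¹
N_max = γ̇_max·h / (π·D) = 22.9283 · 0.00313 / (π · 0.0667) = 0.342485 rev/s = 20.5491 rpm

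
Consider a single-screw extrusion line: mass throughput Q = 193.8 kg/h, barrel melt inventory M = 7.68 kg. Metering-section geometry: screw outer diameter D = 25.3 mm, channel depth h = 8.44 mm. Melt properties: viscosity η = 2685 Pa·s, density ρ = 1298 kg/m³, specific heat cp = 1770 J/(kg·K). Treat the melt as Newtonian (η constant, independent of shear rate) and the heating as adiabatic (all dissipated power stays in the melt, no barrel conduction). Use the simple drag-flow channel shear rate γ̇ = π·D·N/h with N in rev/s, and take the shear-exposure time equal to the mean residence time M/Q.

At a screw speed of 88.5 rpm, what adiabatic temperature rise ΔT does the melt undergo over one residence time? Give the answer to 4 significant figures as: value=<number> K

Convert throughput: Q = 193.8 kg/h = 193.8/3600 = 0.0538333 kg/s
t_res = M / Q_s = 7.68 / 0.0538333 = 142.663 s
D = 25.3 mm = 0.0253 m;  h = 8.44 mm = 0.00844 m;  N = 88.5 rpm / 60 = 1.475 rev/s
γ̇ = π D N / h = (π)(0.0253)(1.475) / 0.00844 = 13.8906 s⁻¹
ΔT = η·γ̇²·t_res/(ρ·cp) = [2685 × 13.8906² × 142.663] / [1298 × 1770] = 32.1696 K

value=32.17 K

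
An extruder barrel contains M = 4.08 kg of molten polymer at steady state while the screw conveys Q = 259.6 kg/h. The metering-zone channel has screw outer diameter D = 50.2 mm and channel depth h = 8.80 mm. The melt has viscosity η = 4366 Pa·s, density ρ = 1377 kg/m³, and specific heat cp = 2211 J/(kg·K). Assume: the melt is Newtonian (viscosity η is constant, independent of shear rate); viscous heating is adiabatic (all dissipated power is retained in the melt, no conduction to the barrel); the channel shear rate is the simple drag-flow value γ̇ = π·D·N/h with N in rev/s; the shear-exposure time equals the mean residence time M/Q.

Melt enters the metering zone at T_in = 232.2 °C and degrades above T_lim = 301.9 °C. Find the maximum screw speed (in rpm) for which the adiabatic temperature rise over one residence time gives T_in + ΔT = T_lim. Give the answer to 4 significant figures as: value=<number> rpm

value=98.13 rpm

Throughput in SI: Q_s = 259.6 kg/h ÷ 3600 s/h = 0.0721111 kg/s
t_res = M / Q_s = 4.08 ÷ 0.0721111 = 56.5794 s
Geometry in SI: D = 50.2 mm → 0.0502 m, h = 8.80 mm → 0.0088 m
ΔT_a = T_lim − T_in = 301.9 − 232.2 = 69.7 K
γ̇_max² = ΔT_a·ρ·cp/(η·t_res) = 69.7·1377·2211/(4366·56.5794) = 859.041 s⁻²
γ̇_max = sqrt(859.041) = 29.3094 s⁻¹
Solve γ̇ = πDN/h for N: N_max = γ̇_max·h/(π·D) = 29.3094 × 0.0088 / (π × 0.0502) = 1.63545 rev/s = 98.1267 rpm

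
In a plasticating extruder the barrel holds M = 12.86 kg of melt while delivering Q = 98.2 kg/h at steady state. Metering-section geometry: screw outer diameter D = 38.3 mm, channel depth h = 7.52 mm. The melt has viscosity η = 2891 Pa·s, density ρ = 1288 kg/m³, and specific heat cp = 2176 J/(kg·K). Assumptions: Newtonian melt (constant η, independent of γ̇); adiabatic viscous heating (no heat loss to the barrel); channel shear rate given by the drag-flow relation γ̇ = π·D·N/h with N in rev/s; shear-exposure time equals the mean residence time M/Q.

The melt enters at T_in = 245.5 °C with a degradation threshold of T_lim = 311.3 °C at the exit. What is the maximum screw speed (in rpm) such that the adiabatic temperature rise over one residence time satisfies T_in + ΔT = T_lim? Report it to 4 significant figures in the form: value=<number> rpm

Q_s = Q / 3600 = 98.2 / 3600 = 0.0272778 kg/s
t_res = M / Q_s = 12.86 ÷ 0.0272778 = 471.446 s
D = 38.3 mm = 0.0383 m;  h = 7.52 mm = 0.00752 m
ΔT_a = T_lim − T_in = 311.3 − 245.5 = 65.8 K
γ̇_max² = ΔT_a·ρ·cp / (η·t_res) = [65.8 × 1288 × 2176] / [2891 × 471.446] = 135.307 s⁻²
γ̇_max = √135.307 = 11.6322 s⁻¹
N_max = γ̇_max h / (πD) = 11.6322·0.00752/(π·0.0383) = 0.726992 rev/s → ×60 = 43.6195 rpm

value=43.62 rpm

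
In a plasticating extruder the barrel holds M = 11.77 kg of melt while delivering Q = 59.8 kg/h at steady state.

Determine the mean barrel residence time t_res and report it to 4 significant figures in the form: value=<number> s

Q_s = Q / 3600 = 59.8 / 3600 = 0.0166111 kg/s
t_res = M / Q_s = 11.77 / 0.0166111 = 708.562 s

value=708.6 s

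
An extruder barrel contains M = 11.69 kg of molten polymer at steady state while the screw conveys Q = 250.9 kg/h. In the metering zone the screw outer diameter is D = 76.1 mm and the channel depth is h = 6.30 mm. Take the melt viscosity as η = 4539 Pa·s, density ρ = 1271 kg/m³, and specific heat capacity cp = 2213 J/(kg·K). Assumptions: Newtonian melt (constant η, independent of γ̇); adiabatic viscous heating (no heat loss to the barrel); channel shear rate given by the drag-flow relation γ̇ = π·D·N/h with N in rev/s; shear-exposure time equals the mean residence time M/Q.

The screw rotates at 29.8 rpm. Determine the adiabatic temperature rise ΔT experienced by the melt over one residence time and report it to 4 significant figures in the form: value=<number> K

value=96.15 K

Convert throughput: Q = 250.9 kg/h = 250.9/3600 = 0.0696944 kg/s
t_res = M / Q_s = 11.69 / 0.0696944 = 167.732 s
D = 76.1 mm = 0.0761 m;  h = 6.30 mm = 0.0063 m;  N = 29.8 rpm / 60 = 0.496667 rev/s
γ̇ = π·D·N / h = π · 0.0761 · 0.496667 / 0.0063 = 18.8477 s⁻¹
ΔT = η·γ̇²·t_res/(ρ·cp) = [4539 × 18.8477² × 167.732] / [1271 × 2213] = 96.154 K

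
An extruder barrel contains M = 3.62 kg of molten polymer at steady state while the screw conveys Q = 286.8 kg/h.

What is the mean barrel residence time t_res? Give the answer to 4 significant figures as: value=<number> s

Q_s = Q / 3600 = 286.8 / 3600 = 0.0796667 kg/s
t_res = M / Q_s = 3.62 / 0.0796667 = 45.4393 s

value=45.44 s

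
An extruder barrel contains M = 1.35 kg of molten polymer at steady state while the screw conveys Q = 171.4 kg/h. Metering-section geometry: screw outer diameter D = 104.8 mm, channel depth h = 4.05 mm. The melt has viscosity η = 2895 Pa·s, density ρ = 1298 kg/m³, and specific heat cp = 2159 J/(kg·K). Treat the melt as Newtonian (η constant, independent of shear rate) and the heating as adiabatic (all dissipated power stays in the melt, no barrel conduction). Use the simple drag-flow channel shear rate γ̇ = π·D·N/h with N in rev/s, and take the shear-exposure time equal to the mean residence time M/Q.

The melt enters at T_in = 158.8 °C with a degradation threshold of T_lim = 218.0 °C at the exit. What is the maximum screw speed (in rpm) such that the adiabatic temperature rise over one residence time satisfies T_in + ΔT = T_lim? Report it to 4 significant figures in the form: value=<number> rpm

Q_s = Q / 3600 = 171.4 / 3600 = 0.0476111 kg/s
t_res = M / Q_s = 1.35 ÷ 0.0476111 = 28.3547 s
D = 104.8 mm = 0.1048 m;  h = 4.05 mm = 0.00405 m
ΔT_a = T_lim − T_in = 218.0 − 158.8 = 59.2 K
Invert ΔT = ηγ̇²t_res/(ρcp) for γ̇: γ̇_max² = ΔT_a ρ cp / (η t_res) = 59.2·1298·2159 / (2895·28.3547) = 2021.04 s⁻²
γ̇_max = sqrt(2021.04) = 44.956 s⁻¹
N_max = γ̇_max·h / (π·D) = 44.956 · 0.00405 / (π · 0.1048) = 0.553008 rev/s = 33.1805 rpm

value=33.18 rpm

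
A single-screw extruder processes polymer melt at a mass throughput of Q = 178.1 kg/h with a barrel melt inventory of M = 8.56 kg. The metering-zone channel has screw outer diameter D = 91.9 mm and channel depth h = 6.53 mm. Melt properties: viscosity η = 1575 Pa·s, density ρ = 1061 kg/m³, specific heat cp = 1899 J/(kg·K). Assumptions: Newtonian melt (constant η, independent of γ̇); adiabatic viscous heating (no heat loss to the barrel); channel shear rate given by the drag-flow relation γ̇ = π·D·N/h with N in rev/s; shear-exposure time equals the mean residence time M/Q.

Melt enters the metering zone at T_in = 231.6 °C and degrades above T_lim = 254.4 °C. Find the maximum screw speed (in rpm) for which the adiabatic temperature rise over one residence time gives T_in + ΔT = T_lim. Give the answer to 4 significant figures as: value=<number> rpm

Q_s = Q / 3600 = 178.1 / 3600 = 0.0494722 kg/s
t_res = M / Q_s = 8.56 / 0.0494722 = 173.026 s
D = 91.9 mm = 0.0919 m;  h = 6.53 mm = 0.00653 m
Allowable rise: ΔT_a = T_lim − T_in = 254.4 − 231.6 = 22.8 K
γ̇_max² = ΔT_a·ρ·cp/(η·t_res) = 22.8·1061·1899/(1575·173.026) = 168.571 s⁻²
γ̇_max = sqrt(168.571) = 12.9835 s⁻¹
N_max = γ̇_max·h / (π·D) = 12.9835 · 0.00653 / (π · 0.0919) = 0.293656 rev/s = 17.6194 rpm

value=17.62 rpm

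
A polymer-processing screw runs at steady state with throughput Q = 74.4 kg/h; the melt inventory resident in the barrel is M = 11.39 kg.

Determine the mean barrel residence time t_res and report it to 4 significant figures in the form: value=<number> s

value=551.1 s

Throughput in SI: Q_s = 74.4 kg/h ÷ 3600 s/h = 0.0206667 kg/s
t_res = M / Q_s = 11.39 ÷ 0.0206667 = 551.129 s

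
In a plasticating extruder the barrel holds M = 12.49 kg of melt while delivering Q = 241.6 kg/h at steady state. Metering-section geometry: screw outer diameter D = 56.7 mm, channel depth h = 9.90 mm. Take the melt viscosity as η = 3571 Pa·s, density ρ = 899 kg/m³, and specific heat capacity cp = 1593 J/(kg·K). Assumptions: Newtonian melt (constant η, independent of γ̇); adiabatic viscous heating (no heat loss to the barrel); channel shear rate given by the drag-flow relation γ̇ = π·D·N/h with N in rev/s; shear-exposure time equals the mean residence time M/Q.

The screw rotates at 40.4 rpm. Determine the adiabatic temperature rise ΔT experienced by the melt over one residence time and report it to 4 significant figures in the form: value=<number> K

Convert throughput: Q = 241.6 kg/h = 241.6/3600 = 0.0671111 kg/s
t_res = M / Q_s = 12.49 ÷ 0.0671111 = 186.109 s
D = 56.7 mm = 0.0567 m;  h = 9.90 mm = 0.0099 m;  N = 40.4 rpm / 60 = 0.673333 rev/s
γ̇ = π D N / h = (π)(0.0567)(0.673333) / 0.0099 = 12.1151 s⁻¹
Adiabatic rise: ΔT = η γ̇² t_res / (ρ cp) = 3571·(12.1151)²·186.109 / (899·1593) = 68.1143 K

value=68.11 K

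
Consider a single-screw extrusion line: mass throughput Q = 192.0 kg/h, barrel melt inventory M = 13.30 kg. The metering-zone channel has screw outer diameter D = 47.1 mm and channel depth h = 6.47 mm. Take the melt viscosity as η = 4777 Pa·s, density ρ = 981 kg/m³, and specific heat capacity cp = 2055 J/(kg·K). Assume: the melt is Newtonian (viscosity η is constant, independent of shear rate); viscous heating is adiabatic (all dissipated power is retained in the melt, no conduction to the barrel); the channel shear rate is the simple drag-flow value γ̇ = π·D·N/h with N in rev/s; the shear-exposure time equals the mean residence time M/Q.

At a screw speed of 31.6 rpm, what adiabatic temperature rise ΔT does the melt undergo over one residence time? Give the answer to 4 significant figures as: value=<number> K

Convert throughput: Q = 192.0 kg/h = 192.0/3600 = 0.0533333 kg/s
t_res = M / Q_s = 13.30 / 0.0533333 = 249.375 s
D = 47.1 mm = 0.0471 m;  h = 6.47 mm = 0.00647 m;  N = 31.6 rpm / 60 = 0.526667 rev/s
γ̇ = π D N / h = (π)(0.0471)(0.526667) / 0.00647 = 12.0449 s⁻¹
ΔT = η·γ̇²·t_res / (ρ·cp) = 4777 · (12.0449)² · 249.375 / (981 · 2055) = 85.7298 K

value=85.73 K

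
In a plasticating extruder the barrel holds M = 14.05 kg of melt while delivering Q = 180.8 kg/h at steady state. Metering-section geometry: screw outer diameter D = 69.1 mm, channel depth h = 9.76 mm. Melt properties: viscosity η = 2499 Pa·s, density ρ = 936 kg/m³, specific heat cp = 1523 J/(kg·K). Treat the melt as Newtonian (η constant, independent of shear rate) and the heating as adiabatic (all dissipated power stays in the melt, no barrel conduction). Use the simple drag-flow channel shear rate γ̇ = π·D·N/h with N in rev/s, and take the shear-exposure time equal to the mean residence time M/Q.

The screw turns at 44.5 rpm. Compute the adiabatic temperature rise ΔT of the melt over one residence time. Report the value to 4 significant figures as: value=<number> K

value=133.5 K

Throughput in SI: Q_s = 180.8 kg/h ÷ 3600 s/h = 0.0502222 kg/s
t_res = M / Q_s = 14.05 ÷ 0.0502222 = 279.757 s
D = 69.1 mm = 0.0691 m;  h = 9.76 mm = 0.00976 m;  N = 44.5 rpm / 60 = 0.741667 rev/s
γ̇ = π D N / h = (π)(0.0691)(0.741667) / 0.00976 = 16.4963 s⁻¹
ΔT = η·γ̇²·t_res / (ρ·cp) = 2499 · (16.4963)² · 279.757 / (936 · 1523) = 133.458 K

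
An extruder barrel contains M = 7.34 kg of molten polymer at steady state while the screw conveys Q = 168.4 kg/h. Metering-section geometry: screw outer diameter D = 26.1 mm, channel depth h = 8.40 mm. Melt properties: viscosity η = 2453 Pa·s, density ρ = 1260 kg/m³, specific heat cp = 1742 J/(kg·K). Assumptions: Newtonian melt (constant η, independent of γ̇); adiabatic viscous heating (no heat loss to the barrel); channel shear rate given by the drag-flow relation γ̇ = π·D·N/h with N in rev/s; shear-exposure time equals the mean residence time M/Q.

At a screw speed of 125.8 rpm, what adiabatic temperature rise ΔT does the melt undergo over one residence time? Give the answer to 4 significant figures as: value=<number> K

Convert throughput: Q = 168.4 kg/h = 168.4/3600 = 0.0467778 kg/s
t_res = M / Q_s = 7.34 ÷ 0.0467778 = 156.912 s
Convert to SI: D = 0.0261 m, h = 0.0084 m, N = 125.8/60 = 2.09667 rev/s
γ̇ = π·D·N / h = π · 0.0261 · 2.09667 / 0.0084 = 20.4664 s⁻¹
ΔT = η·γ̇²·t_res / (ρ·cp) = 2453 · (20.4664)² · 156.912 / (1260 · 1742) = 73.4541 K

value=73.45 K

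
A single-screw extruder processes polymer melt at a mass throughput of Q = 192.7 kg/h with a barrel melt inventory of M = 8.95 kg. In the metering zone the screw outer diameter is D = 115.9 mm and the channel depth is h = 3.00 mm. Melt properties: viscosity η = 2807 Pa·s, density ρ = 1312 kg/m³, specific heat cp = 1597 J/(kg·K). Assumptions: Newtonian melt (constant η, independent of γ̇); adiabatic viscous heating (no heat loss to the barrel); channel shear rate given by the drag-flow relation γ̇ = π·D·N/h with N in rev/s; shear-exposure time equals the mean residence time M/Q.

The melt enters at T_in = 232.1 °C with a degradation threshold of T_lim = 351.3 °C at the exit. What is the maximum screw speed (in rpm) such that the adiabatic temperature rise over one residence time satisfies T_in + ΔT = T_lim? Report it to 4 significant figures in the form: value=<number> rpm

Q_s = Q / 3600 = 192.7 / 3600 = 0.0535278 kg/s
Mean residence time: t_res = M/Q_s = 8.95 kg / 0.0535278 kg/s = 167.203 s
Geometry in SI: D = 115.9 mm → 0.1159 m, h = 3.00 mm → 0.003 m
ΔT_a = T_lim − T_in = 351.3 °C − 232.1 °C = 119.2 K
γ̇_max² = ΔT_a·ρ·cp/(η·t_res) = 119.2·1312·1597/(2807·167.203) = 532.144 s⁻²
γ̇_max = √532.144 = 23.0682 s⁻¹
Solve γ̇ = πDN/h for N: N_max = γ̇_max·h/(π·D) = 23.0682 × 0.003 / (π × 0.1159) = 0.190065 rev/s = 11.4039 rpm

value=11.40 rpm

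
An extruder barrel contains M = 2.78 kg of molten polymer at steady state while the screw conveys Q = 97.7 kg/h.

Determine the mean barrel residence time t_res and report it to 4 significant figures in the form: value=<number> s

value=102.4 s

Q_s = Q / 3600 = 97.7 / 3600 = 0.0271389 kg/s
Mean residence time: t_res = M/Q_s = 2.78 kg / 0.0271389 kg/s = 102.436 s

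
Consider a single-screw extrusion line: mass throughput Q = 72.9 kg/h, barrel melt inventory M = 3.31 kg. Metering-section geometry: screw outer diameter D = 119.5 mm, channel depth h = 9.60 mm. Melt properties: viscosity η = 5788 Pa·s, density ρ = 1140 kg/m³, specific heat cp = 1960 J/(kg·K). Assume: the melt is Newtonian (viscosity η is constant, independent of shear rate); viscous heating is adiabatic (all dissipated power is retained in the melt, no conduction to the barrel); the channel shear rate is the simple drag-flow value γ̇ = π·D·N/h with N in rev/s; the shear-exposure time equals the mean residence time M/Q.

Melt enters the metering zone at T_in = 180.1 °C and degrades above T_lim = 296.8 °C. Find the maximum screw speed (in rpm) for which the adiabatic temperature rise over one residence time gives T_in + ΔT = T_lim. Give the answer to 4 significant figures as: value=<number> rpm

Convert throughput: Q = 72.9 kg/h = 72.9/3600 = 0.02025 kg/s
t_res = M / Q_s = 3.31 ÷ 0.02025 = 163.457 s
Geometry in SI: D = 119.5 mm → 0.1195 m, h = 9.60 mm → 0.0096 m
ΔT_a = T_lim − T_in = 296.8 − 180.1 = 116.7 K
γ̇_max² = ΔT_a·ρ·cp/(η·t_res) = 116.7·1140·1960/(5788·163.457) = 275.613 s⁻²
γ̇_max = sqrt(275.613) = 16.6016 s⁻¹
Solve γ̇ = πDN/h for N: N_max = γ̇_max·h/(π·D) = 16.6016 × 0.0096 / (π × 0.1195) = 0.424525 rev/s = 25.4715 rpm

value=25.47 rpm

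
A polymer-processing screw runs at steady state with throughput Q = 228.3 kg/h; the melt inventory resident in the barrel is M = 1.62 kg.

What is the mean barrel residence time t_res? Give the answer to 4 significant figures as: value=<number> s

value=25.55 s

Throughput in SI: Q_s = 228.3 kg/h ÷ 3600 s/h = 0.0634167 kg/s
t_res = M / Q_s = 1.62 ÷ 0.0634167 = 25.5453 s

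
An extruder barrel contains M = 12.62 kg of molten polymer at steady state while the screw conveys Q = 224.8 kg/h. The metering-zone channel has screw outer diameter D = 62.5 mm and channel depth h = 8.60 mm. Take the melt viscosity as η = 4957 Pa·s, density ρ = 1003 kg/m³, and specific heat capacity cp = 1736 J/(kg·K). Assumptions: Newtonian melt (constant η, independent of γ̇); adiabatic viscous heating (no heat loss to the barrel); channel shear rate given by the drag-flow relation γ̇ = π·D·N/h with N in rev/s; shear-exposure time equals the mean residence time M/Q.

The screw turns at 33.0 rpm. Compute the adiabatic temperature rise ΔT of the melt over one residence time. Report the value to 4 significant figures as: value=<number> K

value=90.72 K

Convert throughput: Q = 224.8 kg/h = 224.8/3600 = 0.0624444 kg/s
t_res = M / Q_s = 12.62 / 0.0624444 = 202.1 s
Geometry in metres: D = 62.5 mm → 0.0625 m, h = 8.60 mm → 0.0086 m; screw speed N = 33.0 rpm = 0.55 rev/s
γ̇ = π·D·N / h = π · 0.0625 · 0.55 / 0.0086 = 12.5572 s⁻¹
Adiabatic rise: ΔT = η γ̇² t_res / (ρ cp) = 4957·(12.5572)²·202.1 / (1003·1736) = 90.724 K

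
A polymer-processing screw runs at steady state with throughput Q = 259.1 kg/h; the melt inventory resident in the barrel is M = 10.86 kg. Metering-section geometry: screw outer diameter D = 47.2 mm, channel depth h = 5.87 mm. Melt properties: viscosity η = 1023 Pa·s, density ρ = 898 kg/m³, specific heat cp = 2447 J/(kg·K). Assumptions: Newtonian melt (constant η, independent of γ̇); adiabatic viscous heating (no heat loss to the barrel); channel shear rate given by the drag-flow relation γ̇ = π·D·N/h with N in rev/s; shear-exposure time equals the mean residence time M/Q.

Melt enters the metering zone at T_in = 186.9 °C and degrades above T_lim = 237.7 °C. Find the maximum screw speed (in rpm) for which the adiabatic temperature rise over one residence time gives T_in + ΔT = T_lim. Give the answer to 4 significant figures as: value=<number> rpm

value=63.87 rpm

Q_s = Q / 3600 = 259.1 / 3600 = 0.0719722 kg/s
Mean residence time: t_res = M/Q_s = 10.86 kg / 0.0719722 kg/s = 150.892 s
Convert to metres: D = 0.0472 m, h = 0.00587 m
ΔT_a = T_lim − T_in = 237.7 °C − 186.9 °C = 50.8 K
γ̇_max² = ΔT_a·ρ·cp/(η·t_res) = 50.8·898·2447/(1023·150.892) = 723.158 s⁻²
γ̇_max = √723.158 = 26.8916 s⁻¹
N_max = γ̇_max·h / (π·D) = 26.8916 · 0.00587 / (π · 0.0472) = 1.06454 rev/s = 63.8725 rpm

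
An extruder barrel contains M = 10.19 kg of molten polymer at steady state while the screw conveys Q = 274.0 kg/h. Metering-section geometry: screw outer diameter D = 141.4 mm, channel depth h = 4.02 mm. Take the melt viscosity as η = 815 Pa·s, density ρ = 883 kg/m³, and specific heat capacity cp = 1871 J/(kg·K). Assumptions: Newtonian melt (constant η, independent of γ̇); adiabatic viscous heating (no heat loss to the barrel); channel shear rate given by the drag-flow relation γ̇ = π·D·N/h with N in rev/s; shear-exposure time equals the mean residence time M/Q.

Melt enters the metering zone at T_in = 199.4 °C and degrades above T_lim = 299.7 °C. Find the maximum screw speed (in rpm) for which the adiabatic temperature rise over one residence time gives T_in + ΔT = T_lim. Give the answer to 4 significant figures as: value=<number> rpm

value=21.16 rpm

Q_s = Q / 3600 = 274.0 / 3600 = 0.0761111 kg/s
Mean residence time: t_res = M/Q_s = 10.19 kg / 0.0761111 kg/s = 133.883 s
D = 141.4 mm = 0.1414 m;  h = 4.02 mm = 0.00402 m
Allowable rise: ΔT_a = T_lim − T_in = 299.7 − 199.4 = 100.3 K
γ̇_max² = ΔT_a·ρ·cp/(η·t_res) = 100.3·883·1871/(815·133.883) = 1518.63 s⁻²
γ̇_max = √1518.63 = 38.9696 s⁻¹
Solve γ̇ = πDN/h for N: N_max = γ̇_max·h/(π·D) = 38.9696 × 0.00402 / (π × 0.1414) = 0.352657 rev/s = 21.1594 rpm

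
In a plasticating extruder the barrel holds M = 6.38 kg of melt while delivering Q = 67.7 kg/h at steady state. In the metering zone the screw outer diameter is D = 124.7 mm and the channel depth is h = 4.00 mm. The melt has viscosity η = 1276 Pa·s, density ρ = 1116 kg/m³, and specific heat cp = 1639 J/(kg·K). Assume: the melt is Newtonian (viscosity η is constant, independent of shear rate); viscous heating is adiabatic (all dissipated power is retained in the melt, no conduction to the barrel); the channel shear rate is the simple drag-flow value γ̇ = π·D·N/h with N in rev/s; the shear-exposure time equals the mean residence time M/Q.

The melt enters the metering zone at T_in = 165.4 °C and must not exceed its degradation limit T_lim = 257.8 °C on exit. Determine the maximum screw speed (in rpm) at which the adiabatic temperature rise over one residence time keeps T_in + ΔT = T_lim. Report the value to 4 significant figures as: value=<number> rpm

Convert throughput: Q = 67.7 kg/h = 67.7/3600 = 0.0188056 kg/s
Mean residence time: t_res = M/Q_s = 6.38 kg / 0.0188056 kg/s = 339.261 s
Geometry in SI: D = 124.7 mm → 0.1247 m, h = 4.00 mm → 0.004 m
ΔT_a = T_lim − T_in = 257.8 − 165.4 = 92.4 K
γ̇_max² = ΔT_a·ρ·cp / (η·t_res) = [92.4 × 1116 × 1639] / [1276 × 339.261] = 390.418 s⁻²
γ̇_max = sqrt(390.418) = 19.759 s⁻¹
N_max = γ̇_max h / (πD) = 19.759·0.004/(π·0.1247) = 0.201748 rev/s → ×60 = 12.1049 rpm

value=12.10 rpm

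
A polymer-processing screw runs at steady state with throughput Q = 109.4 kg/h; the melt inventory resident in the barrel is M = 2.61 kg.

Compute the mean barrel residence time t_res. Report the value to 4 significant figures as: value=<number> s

value=85.89 s

Convert throughput: Q = 109.4 kg/h = 109.4/3600 = 0.0303889 kg/s
Mean residence time: t_res = M/Q_s = 2.61 kg / 0.0303889 kg/s = 85.8867 s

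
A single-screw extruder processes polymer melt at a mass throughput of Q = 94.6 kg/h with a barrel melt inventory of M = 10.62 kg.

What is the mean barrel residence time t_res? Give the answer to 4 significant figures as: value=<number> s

Q_s = Q / 3600 = 94.6 / 3600 = 0.0262778 kg/s
t_res = M / Q_s = 10.62 / 0.0262778 = 404.144 s

value=404.1 s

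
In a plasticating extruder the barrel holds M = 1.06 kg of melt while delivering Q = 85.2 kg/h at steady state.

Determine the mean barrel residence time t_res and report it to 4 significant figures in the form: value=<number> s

value=44.79 s

Convert throughput: Q = 85.2 kg/h = 85.2/3600 = 0.0236667 kg/s
t_res = M / Q_s = 1.06 ÷ 0.0236667 = 44.7887 s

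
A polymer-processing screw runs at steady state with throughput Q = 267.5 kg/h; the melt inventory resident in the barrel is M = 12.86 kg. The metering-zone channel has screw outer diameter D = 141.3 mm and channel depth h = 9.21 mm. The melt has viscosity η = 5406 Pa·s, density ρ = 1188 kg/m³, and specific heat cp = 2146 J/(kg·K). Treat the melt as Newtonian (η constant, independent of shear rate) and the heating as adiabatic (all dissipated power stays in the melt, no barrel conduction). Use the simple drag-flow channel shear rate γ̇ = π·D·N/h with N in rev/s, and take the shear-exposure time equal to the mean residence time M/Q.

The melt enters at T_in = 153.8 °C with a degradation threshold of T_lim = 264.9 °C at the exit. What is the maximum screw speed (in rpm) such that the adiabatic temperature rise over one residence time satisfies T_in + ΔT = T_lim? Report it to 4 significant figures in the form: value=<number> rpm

Convert throughput: Q = 267.5 kg/h = 267.5/3600 = 0.0743056 kg/s
t_res = M / Q_s = 12.86 ÷ 0.0743056 = 173.069 s
D = 141.3 mm = 0.1413 m;  h = 9.21 mm = 0.00921 m
ΔT_a = T_lim − T_in = 264.9 − 153.8 = 111.1 K
γ̇_max² = ΔT_a·ρ·cp/(η·t_res) = 111.1·1188·2146/(5406·173.069) = 302.736 s⁻²
γ̇_max = √302.736 = 17.3993 s⁻¹
N_max = γ̇_max·h / (π·D) = 17.3993 · 0.00921 / (π · 0.1413) = 0.360994 rev/s = 21.6596 rpm

value=21.66 rpm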